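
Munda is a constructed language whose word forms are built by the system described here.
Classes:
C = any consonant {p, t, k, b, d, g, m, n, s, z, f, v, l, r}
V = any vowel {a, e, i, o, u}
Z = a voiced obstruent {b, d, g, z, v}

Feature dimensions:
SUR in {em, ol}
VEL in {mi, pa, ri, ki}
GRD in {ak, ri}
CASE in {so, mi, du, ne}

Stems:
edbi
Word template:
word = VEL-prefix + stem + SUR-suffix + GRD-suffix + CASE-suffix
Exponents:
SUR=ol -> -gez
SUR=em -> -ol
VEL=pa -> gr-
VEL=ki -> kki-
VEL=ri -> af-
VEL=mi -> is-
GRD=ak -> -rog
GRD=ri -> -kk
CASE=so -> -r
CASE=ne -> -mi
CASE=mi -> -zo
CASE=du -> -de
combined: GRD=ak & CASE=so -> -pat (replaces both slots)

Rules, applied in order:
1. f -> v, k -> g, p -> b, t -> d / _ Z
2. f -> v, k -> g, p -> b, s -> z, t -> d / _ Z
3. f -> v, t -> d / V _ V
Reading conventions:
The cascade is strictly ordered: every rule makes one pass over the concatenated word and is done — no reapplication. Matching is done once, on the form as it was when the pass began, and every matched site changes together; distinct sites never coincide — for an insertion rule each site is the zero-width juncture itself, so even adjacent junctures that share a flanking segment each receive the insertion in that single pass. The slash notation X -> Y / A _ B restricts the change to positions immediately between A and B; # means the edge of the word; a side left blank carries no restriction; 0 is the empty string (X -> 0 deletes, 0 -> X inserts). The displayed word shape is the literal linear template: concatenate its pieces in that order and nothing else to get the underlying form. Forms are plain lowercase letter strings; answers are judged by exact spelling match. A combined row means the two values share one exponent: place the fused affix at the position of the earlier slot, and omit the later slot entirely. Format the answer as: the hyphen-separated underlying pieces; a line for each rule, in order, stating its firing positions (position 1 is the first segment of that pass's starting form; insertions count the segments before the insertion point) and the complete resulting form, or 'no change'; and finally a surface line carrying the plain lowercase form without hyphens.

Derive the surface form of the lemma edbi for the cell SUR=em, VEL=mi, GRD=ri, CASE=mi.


underlying: is-edbi-ol-kk-zo
1. f -> v, k -> g, p -> b, t -> d / _ Z: fires at position(s) 10: isedbiolkgzo
2. f -> v, k -> g, p -> b, s -> z, t -> d / _ Z: fires at position(s) 9: isedbiolggzo
3. f -> v, t -> d / V _ V: no change
surface: isedbiolggzo


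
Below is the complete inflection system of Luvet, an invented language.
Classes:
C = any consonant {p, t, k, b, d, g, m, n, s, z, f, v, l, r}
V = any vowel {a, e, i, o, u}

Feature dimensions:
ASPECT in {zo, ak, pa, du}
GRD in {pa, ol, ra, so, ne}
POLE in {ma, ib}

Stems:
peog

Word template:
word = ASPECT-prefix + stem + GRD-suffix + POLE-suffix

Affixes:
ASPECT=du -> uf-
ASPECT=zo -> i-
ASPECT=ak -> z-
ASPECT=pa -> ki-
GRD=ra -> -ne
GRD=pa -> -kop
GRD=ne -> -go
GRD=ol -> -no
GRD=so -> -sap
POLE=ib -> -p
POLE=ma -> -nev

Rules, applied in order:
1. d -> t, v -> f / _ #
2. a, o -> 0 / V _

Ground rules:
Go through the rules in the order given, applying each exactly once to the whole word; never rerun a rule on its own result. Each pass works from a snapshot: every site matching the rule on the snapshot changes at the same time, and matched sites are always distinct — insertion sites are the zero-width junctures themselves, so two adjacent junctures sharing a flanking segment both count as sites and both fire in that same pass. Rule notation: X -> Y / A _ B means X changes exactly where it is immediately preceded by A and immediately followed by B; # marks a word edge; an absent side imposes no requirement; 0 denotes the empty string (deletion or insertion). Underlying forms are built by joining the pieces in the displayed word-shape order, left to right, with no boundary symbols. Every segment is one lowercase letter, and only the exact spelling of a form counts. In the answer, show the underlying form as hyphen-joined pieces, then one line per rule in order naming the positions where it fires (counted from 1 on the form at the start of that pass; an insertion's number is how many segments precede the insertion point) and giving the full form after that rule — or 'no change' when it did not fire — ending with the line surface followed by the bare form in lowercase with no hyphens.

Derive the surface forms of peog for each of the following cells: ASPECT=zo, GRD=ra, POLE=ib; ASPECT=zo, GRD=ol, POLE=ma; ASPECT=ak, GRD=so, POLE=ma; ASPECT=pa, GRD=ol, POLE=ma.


cell ASPECT=zo, GRD=ra, POLE=ib:
underlying: i-peog-ne-p
1. d -> t, v -> f / _ #: no change
2. a, o -> 0 / V _: fires at position(s) 4: ipegnep
surface: ipegnep

cell ASPECT=zo, GRD=ol, POLE=ma:
underlying: i-peog-no-nev
1. d -> t, v -> f / _ #: fires at position(s) 10: ipeognonef
2. a, o -> 0 / V _: fires at position(s) 4: ipegnonef
surface: ipegnonef

cell ASPECT=ak, GRD=so, POLE=ma:
underlying: z-peog-sap-nev
1. d -> t, v -> f / _ #: fires at position(s) 11: zpeogsapnef
2. a, o -> 0 / V _: fires at position(s) 4: zpegsapnef
surface: zpegsapnef

cell ASPECT=pa, GRD=ol, POLE=ma:
underlying: ki-peog-no-nev
1. d -> t, v -> f / _ #: fires at position(s) 11: kipeognonef
2. a, o -> 0 / V _: fires at position(s) 5: kipegnonef
surface: kipegnonef


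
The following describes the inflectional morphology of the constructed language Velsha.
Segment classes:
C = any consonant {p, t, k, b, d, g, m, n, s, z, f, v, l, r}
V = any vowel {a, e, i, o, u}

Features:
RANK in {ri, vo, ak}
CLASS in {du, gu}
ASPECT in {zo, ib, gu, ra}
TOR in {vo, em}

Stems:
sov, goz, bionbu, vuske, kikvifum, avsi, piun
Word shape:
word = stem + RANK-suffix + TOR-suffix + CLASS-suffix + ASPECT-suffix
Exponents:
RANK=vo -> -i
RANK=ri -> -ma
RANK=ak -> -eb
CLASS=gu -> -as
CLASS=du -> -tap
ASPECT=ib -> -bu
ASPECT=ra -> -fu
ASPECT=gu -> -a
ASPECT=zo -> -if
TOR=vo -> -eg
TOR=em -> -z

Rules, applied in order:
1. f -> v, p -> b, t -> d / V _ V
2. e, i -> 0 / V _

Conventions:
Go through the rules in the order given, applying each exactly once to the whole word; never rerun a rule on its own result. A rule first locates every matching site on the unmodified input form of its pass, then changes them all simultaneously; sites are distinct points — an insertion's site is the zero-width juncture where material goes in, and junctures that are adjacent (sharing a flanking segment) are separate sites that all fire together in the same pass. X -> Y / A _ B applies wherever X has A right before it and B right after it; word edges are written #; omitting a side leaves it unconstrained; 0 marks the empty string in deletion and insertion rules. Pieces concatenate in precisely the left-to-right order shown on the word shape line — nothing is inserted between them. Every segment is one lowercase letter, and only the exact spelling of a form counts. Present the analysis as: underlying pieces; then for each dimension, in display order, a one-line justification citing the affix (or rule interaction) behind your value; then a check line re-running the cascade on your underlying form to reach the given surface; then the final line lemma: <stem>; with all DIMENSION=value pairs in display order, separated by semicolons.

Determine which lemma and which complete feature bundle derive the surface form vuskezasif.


underlying: vuske-i-z-as-if
RANK=vo - signalled by the affix -i
CLASS=gu - signalled by the affix -as
ASPECT=zo - signalled by the affix -if
TOR=em - signalled by the affix -z
check: vuskeizasif -> vuskeizasif -> vuskezasif
lemma: vuske; RANK=vo; CLASS=gu; ASPECT=zo; TOR=em


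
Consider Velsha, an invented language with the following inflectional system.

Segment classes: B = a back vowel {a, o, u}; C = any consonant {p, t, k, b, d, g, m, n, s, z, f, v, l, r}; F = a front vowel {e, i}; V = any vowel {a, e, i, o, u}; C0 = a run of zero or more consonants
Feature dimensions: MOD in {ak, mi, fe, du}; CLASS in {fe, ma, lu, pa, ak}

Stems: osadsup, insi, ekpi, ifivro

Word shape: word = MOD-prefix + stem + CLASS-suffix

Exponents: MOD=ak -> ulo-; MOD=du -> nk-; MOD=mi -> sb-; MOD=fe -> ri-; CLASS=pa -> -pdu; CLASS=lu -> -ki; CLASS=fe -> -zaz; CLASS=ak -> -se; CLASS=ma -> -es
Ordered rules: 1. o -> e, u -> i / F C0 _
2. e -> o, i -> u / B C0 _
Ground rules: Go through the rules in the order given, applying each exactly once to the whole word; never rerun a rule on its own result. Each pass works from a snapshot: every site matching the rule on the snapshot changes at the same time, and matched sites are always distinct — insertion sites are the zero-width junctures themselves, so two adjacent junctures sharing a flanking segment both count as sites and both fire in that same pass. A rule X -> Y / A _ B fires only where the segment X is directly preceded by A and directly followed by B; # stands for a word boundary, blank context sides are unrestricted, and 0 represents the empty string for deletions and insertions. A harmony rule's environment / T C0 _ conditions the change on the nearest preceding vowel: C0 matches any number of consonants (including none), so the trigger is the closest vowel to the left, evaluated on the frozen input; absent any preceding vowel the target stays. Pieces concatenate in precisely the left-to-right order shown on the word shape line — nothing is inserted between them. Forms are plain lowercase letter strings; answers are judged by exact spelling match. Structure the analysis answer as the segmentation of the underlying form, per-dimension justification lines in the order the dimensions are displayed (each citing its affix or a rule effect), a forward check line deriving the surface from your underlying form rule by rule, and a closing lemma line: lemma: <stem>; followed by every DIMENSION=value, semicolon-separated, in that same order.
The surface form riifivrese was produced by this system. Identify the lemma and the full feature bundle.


underlying: ri-ifivro-se
MOD=fe - signalled by the affix ri-
CLASS=ak - signalled by the affix -se
check: riifivrose -> riifivrese -> riifivrese
lemma: ifivro; MOD=fe; CLASS=ak


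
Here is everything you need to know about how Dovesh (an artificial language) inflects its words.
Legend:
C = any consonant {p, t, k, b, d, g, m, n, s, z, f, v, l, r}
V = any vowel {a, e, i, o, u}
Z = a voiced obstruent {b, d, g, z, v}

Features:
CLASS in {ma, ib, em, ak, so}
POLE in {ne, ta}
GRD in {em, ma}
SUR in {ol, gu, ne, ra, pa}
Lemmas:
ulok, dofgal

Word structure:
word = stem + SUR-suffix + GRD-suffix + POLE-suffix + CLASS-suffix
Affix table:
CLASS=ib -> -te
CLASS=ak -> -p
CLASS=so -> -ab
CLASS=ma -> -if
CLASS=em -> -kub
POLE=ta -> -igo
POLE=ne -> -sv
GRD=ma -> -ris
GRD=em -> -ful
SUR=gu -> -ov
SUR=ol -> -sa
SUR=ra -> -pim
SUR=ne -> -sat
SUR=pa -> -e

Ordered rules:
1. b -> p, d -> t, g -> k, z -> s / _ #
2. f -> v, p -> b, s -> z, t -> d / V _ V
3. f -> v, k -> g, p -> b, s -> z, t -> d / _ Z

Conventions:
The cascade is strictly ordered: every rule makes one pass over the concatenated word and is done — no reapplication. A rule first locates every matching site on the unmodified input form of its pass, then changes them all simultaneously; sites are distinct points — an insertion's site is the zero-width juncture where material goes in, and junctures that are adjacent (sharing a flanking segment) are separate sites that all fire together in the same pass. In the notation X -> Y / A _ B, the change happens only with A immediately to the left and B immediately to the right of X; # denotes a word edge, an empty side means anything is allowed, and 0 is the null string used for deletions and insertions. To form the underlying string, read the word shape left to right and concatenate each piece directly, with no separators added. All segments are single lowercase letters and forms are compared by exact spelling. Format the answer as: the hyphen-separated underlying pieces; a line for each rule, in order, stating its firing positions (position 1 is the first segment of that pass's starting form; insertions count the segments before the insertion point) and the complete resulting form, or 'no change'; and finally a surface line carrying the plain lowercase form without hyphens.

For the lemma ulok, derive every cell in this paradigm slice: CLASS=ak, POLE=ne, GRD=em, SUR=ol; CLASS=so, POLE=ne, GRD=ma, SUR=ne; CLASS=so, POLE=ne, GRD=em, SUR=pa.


cell CLASS=ak, POLE=ne, GRD=em, SUR=ol:
underlying: ulok-sa-ful-sv-p
1. b -> p, d -> t, g -> k, z -> s / _ #: no change
2. f -> v, p -> b, s -> z, t -> d / V _ V: fires at position(s) 7: uloksavulsvp
3. f -> v, k -> g, p -> b, s -> z, t -> d / _ Z: fires at position(s) 10: uloksavulzvp
surface: uloksavulzvp

cell CLASS=so, POLE=ne, GRD=ma, SUR=ne:
underlying: ulok-sat-ris-sv-ab
1. b -> p, d -> t, g -> k, z -> s / _ #: fires at position(s) 14: uloksatrissvap
2. f -> v, p -> b, s -> z, t -> d / V _ V: no change
3. f -> v, k -> g, p -> b, s -> z, t -> d / _ Z: fires at position(s) 11: uloksatriszvap
surface: uloksatriszvap

cell CLASS=so, POLE=ne, GRD=em, SUR=pa:
underlying: ulok-e-ful-sv-ab
1. b -> p, d -> t, g -> k, z -> s / _ #: fires at position(s) 12: ulokefulsvap
2. f -> v, p -> b, s -> z, t -> d / V _ V: fires at position(s) 6: ulokevulsvap
3. f -> v, k -> g, p -> b, s -> z, t -> d / _ Z: fires at position(s) 9: ulokevulzvap
surface: ulokevulzvap


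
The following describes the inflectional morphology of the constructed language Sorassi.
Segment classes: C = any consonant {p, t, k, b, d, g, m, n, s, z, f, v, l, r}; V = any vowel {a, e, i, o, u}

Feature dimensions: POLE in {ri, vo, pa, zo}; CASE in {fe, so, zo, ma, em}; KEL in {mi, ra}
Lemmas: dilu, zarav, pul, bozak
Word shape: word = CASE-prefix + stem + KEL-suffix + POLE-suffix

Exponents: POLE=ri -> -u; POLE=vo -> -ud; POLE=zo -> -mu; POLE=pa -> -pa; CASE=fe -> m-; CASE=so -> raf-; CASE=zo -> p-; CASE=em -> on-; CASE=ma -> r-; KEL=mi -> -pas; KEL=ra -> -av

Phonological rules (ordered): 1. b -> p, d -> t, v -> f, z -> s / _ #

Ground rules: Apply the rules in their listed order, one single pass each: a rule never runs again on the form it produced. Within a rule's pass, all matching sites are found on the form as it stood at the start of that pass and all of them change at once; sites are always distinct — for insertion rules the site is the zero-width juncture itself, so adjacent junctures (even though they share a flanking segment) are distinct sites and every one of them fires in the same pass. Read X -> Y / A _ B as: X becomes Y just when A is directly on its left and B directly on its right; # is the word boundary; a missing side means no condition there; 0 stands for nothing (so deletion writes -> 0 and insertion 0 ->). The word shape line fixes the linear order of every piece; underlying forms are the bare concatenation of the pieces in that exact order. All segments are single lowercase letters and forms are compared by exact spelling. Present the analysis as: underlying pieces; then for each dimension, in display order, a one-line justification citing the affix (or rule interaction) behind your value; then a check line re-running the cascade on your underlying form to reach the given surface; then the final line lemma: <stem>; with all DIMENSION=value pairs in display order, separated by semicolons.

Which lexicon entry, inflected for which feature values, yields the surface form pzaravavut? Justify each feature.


underlying: p-zarav-av-ud
POLE=vo - signalled by the affix -ud
CASE=zo - signalled by the affix p-
KEL=ra - signalled by the affix -av
check: pzaravavud -> pzaravavut
lemma: zarav; POLE=vo; CASE=zo; KEL=ra


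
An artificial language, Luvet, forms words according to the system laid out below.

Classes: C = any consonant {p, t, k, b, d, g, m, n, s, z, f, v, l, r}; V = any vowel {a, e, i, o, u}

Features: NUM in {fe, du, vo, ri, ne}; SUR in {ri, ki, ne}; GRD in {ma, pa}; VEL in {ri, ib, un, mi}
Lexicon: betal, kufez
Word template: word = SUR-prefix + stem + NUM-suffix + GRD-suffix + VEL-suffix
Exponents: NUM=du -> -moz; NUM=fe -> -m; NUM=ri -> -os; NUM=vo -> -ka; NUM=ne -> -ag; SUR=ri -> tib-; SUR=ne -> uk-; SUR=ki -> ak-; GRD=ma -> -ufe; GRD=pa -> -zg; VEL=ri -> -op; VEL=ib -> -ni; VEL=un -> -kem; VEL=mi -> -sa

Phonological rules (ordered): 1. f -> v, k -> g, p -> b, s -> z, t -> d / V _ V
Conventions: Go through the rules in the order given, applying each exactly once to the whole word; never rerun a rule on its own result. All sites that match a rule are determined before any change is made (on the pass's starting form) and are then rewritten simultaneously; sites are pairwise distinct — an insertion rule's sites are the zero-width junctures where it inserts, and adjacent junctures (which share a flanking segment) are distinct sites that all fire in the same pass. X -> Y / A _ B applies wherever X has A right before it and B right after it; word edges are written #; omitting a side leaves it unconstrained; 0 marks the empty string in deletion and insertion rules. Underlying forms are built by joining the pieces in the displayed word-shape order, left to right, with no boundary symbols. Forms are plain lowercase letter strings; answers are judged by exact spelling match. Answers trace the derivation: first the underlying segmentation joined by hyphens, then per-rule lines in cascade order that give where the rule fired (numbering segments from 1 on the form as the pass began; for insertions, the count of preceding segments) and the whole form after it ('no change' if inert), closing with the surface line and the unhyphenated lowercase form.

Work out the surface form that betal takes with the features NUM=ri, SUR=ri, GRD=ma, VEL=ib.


underlying: tib-betal-os-ufe-ni
1. f -> v, k -> g, p -> b, s -> z, t -> d / V _ V: fires at position(s) 6, 10, 12: tibbedalozuveni
surface: tibbedalozuveni


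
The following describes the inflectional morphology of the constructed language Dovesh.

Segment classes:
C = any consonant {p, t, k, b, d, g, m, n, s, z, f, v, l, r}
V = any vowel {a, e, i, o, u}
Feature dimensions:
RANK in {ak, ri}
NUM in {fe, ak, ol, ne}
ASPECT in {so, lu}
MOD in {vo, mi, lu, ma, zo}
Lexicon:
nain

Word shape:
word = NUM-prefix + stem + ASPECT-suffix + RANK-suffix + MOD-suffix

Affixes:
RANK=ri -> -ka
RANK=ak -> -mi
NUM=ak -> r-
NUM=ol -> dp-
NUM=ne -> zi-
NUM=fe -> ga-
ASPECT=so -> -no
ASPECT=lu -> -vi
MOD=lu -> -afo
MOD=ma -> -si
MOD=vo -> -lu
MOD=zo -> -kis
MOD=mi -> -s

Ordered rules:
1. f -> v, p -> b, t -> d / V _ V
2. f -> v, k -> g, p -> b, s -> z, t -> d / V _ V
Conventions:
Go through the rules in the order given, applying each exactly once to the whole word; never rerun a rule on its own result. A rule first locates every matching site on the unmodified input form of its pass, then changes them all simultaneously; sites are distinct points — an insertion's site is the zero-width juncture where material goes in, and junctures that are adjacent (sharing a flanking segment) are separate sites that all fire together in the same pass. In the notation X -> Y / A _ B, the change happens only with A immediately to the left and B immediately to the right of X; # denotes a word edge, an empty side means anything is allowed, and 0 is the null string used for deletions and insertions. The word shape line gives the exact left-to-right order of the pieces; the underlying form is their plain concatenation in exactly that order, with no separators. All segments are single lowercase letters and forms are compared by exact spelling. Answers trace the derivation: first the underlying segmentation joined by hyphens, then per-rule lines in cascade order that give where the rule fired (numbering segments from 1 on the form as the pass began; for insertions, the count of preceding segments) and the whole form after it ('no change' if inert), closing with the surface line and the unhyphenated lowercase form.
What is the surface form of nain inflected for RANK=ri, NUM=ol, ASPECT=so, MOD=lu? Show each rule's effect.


underlying: dp-nain-no-ka-afo
1. f -> v, p -> b, t -> d / V _ V: fires at position(s) 12: dpnainnokaavo
2. f -> v, k -> g, p -> b, s -> z, t -> d / V _ V: fires at position(s) 9: dpnainnogaavo
surface: dpnainnogaavo


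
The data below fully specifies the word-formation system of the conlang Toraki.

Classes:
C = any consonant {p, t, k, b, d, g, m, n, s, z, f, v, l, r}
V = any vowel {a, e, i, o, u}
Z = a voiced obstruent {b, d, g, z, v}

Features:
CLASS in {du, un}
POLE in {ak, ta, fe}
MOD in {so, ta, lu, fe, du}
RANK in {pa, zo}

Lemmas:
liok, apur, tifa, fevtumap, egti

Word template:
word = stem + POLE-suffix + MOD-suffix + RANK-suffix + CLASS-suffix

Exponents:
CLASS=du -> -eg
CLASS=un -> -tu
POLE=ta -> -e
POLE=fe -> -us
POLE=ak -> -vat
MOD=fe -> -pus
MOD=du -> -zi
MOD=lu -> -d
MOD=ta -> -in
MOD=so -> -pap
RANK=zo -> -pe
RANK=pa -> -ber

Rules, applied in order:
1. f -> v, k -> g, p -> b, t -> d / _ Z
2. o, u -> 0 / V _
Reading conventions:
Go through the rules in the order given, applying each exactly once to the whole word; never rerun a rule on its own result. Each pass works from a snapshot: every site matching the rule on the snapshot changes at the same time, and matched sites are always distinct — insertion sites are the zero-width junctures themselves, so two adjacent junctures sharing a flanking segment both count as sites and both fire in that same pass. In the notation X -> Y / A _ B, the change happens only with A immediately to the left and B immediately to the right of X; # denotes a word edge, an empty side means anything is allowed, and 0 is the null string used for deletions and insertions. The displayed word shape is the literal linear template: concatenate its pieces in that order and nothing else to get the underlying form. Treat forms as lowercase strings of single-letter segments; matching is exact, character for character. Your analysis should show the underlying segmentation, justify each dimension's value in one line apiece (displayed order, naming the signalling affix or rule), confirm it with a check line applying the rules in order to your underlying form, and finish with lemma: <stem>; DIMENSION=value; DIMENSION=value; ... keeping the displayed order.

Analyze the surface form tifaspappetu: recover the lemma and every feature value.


underlying: tifa-us-pap-pe-tu
CLASS=un - signalled by the affix -tu
POLE=fe - signalled by the affix -us
MOD=so - signalled by the affix -pap
RANK=zo - signalled by the affix -pe
check: tifauspappetu -> tifauspappetu -> tifaspappetu
lemma: tifa; CLASS=un; POLE=fe; MOD=so; RANK=zo


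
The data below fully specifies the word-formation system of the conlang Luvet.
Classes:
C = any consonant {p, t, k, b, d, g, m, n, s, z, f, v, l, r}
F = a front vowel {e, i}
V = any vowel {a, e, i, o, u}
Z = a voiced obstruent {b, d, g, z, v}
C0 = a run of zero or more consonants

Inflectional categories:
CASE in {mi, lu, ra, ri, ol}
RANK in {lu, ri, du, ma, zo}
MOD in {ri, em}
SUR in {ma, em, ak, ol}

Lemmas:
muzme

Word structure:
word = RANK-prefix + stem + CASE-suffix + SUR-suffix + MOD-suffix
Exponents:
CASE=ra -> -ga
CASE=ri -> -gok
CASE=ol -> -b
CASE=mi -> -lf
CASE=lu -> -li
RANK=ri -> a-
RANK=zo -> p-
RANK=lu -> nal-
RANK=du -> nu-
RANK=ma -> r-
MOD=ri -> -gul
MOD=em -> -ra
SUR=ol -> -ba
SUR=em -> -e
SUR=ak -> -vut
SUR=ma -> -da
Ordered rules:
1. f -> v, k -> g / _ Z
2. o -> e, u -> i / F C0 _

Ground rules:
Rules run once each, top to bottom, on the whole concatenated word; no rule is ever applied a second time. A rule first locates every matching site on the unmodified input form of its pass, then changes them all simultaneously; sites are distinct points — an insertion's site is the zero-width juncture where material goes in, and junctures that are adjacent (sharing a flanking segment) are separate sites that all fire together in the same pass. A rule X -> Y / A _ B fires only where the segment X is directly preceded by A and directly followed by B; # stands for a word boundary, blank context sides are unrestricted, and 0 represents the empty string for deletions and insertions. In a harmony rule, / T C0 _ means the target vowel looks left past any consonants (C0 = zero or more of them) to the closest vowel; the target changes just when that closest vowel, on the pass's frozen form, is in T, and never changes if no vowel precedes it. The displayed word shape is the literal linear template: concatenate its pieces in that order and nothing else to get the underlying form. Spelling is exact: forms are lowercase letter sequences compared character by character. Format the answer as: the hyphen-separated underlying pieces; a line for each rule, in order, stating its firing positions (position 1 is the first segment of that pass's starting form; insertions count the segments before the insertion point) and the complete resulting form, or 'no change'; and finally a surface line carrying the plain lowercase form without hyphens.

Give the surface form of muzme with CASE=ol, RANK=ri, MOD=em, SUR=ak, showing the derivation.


underlying: a-muzme-b-vut-ra
1. f -> v, k -> g / _ Z: no change
2. o -> e, u -> i / F C0 _: fires at position(s) 9: amuzmebvitra
surface: amuzmebvitra


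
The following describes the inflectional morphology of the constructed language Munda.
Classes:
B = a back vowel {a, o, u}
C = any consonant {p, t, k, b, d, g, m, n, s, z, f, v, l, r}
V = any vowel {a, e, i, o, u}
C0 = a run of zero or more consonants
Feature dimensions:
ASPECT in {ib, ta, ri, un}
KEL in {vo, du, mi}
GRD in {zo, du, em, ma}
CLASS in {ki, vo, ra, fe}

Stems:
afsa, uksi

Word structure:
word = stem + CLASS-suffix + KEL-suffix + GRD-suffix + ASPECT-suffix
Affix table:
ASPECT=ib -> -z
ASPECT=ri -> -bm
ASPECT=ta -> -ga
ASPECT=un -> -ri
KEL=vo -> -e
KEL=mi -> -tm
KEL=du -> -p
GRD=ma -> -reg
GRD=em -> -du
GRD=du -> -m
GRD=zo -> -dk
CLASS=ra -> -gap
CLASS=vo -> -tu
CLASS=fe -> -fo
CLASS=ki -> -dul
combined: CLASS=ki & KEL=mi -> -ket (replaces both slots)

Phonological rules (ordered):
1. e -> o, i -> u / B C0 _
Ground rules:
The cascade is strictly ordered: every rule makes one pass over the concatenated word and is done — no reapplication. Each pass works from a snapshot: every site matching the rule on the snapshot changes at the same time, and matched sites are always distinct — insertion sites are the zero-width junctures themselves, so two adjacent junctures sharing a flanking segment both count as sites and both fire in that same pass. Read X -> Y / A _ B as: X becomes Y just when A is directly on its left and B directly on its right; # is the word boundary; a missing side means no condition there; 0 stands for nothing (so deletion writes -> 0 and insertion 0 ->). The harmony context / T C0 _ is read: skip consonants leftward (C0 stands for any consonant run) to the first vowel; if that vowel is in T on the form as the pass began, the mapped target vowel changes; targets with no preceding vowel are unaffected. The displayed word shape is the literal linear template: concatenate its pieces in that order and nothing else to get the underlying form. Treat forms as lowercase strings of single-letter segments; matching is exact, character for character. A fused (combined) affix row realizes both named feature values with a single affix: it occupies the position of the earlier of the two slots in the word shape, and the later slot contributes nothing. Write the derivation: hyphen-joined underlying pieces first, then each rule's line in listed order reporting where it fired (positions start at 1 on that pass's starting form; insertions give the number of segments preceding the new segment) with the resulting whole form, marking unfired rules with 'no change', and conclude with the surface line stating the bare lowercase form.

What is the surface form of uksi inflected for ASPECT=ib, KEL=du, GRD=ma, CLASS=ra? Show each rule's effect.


underlying: uksi-gap-p-reg-z
1. e -> o, i -> u / B C0 _: fires at position(s) 4, 10: uksugapprogz
surface: uksugapprogz


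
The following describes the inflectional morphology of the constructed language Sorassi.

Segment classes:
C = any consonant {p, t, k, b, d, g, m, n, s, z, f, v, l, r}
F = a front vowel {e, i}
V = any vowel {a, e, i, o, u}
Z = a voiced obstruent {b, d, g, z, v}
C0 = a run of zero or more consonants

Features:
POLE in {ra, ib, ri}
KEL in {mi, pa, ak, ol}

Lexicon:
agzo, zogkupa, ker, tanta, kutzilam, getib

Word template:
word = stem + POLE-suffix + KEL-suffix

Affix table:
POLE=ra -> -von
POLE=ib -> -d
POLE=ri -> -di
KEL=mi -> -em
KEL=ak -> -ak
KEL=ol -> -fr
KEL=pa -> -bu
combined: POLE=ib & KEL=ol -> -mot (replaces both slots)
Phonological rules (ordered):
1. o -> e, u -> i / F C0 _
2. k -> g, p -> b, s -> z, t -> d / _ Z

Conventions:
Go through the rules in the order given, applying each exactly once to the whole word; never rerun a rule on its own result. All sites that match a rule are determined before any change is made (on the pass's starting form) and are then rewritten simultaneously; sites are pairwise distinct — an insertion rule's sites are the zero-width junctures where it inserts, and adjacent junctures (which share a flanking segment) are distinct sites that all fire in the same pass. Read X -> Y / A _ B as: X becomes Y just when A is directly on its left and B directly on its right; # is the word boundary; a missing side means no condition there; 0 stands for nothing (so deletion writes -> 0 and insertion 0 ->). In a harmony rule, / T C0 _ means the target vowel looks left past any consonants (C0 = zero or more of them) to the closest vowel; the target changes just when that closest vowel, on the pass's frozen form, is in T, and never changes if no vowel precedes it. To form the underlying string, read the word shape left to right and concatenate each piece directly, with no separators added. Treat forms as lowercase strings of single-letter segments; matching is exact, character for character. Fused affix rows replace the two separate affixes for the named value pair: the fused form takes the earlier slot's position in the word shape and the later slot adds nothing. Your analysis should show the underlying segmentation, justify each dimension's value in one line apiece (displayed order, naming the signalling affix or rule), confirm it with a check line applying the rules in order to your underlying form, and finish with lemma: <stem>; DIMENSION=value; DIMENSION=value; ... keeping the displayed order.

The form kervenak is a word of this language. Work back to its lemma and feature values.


underlying: ker-von-ak
POLE=ra - signalled by the affix -von
KEL=ak - signalled by the affix -ak
check: kervonak -> kervenak -> kervenak
lemma: ker; POLE=ra; KEL=ak


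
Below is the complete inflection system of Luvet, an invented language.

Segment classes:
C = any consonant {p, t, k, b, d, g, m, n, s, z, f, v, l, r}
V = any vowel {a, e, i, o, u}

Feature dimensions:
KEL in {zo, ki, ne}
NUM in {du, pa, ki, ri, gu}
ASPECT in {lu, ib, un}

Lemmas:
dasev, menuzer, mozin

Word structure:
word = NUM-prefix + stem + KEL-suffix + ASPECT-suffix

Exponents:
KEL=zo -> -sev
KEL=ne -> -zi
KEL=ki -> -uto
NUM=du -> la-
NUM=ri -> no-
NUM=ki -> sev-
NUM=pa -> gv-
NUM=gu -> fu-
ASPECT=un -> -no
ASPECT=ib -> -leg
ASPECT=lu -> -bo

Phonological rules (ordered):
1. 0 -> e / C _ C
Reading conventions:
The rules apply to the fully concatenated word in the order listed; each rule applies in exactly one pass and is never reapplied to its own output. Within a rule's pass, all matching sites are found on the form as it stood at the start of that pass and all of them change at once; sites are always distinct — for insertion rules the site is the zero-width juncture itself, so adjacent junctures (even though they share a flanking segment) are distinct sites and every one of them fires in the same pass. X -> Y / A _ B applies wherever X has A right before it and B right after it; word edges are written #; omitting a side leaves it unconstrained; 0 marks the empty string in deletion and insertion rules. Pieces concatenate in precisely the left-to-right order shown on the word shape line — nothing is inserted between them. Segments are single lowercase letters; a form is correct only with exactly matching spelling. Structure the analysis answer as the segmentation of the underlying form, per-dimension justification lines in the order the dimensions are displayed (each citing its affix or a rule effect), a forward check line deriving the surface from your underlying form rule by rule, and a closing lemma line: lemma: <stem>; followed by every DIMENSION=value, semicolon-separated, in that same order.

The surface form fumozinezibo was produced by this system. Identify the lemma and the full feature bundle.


underlying: fu-mozin-zi-bo
KEL=ne - signalled by the affix -zi
NUM=gu - signalled by the affix fu-
ASPECT=lu - signalled by the affix -bo
check: fumozinzibo -> fumozinezibo
lemma: mozin; KEL=ne; NUM=gu; ASPECT=lu


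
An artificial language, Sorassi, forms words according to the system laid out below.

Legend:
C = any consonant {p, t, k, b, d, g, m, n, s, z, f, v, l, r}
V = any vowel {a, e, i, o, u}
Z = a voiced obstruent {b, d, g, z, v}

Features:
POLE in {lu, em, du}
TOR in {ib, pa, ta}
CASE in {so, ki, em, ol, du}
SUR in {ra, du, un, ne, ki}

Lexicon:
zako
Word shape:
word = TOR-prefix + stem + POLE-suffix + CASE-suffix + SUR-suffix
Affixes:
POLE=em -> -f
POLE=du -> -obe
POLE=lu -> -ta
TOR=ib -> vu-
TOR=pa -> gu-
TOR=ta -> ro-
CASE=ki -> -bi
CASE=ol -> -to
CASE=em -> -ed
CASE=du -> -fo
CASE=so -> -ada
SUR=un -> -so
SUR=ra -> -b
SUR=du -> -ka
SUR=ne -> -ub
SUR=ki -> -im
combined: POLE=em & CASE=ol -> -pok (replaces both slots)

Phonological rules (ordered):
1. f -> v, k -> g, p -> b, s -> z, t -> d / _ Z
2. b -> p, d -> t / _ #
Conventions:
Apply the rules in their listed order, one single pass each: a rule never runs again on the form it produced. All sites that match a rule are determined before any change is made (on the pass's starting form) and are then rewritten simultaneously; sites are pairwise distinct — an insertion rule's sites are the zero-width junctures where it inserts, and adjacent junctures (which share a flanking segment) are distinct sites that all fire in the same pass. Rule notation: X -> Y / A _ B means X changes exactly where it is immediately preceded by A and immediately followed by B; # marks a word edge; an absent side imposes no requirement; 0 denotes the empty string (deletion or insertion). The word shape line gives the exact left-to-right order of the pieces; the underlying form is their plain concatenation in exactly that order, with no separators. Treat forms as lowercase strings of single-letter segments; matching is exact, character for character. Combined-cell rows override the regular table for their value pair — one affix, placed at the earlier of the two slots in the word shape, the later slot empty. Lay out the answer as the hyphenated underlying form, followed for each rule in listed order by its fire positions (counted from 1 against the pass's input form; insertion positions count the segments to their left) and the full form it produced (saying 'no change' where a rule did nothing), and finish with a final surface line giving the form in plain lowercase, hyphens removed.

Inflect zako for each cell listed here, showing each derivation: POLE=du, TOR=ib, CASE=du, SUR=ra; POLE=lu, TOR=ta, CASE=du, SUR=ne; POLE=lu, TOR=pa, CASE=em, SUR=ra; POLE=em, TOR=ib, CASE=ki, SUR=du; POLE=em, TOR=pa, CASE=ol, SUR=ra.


cell POLE=du, TOR=ib, CASE=du, SUR=ra:
underlying: vu-zako-obe-fo-b
1. f -> v, k -> g, p -> b, s -> z, t -> d / _ Z: no change
2. b -> p, d -> t / _ #: fires at position(s) 12: vuzakoobefop
surface: vuzakoobefop

cell POLE=lu, TOR=ta, CASE=du, SUR=ne:
underlying: ro-zako-ta-fo-ub
1. f -> v, k -> g, p -> b, s -> z, t -> d / _ Z: no change
2. b -> p, d -> t / _ #: fires at position(s) 12: rozakotafoup
surface: rozakotafoup

cell POLE=lu, TOR=pa, CASE=em, SUR=ra:
underlying: gu-zako-ta-ed-b
1. f -> v, k -> g, p -> b, s -> z, t -> d / _ Z: no change
2. b -> p, d -> t / _ #: fires at position(s) 11: guzakotaedp
surface: guzakotaedp

cell POLE=em, TOR=ib, CASE=ki, SUR=du:
underlying: vu-zako-f-bi-ka
1. f -> v, k -> g, p -> b, s -> z, t -> d / _ Z: fires at position(s) 7: vuzakovbika
2. b -> p, d -> t / _ #: no change
surface: vuzakovbika

cell POLE=em, TOR=pa, CASE=ol, SUR=ra:
underlying: gu-zako-pok-b
1. f -> v, k -> g, p -> b, s -> z, t -> d / _ Z: fires at position(s) 9: guzakopogb
2. b -> p, d -> t / _ #: fires at position(s) 10: guzakopogp
surface: guzakopogp


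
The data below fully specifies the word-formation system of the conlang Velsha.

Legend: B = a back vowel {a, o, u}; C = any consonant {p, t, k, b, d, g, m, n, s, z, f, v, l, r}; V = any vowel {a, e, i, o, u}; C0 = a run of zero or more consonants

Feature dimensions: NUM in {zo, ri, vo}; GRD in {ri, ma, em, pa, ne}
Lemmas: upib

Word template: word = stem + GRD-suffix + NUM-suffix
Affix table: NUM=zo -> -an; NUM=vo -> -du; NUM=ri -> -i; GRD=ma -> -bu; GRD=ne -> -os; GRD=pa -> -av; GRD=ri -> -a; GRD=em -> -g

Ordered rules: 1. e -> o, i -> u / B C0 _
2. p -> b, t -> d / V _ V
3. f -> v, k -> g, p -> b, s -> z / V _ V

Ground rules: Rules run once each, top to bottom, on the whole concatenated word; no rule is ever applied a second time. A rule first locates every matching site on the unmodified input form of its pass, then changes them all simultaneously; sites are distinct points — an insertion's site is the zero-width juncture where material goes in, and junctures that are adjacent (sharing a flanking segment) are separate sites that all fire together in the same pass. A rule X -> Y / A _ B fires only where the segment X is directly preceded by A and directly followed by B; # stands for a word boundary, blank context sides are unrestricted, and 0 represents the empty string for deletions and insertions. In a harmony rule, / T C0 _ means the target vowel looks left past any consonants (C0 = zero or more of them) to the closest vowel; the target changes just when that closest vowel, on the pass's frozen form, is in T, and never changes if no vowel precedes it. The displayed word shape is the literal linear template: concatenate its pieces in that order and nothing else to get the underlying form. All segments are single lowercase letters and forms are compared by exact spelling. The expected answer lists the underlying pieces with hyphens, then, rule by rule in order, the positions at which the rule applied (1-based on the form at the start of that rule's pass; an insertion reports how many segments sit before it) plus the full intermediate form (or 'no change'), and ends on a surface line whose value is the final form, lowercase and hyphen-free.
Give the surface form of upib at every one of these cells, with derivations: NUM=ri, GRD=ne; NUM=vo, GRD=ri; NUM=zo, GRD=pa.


cell NUM=ri, GRD=ne:
underlying: upib-os-i
1. e -> o, i -> u / B C0 _: fires at position(s) 3, 7: upubosu
2. p -> b, t -> d / V _ V: fires at position(s) 2: ububosu
3. f -> v, k -> g, p -> b, s -> z / V _ V: fires at position(s) 6: ububozu
surface: ububozu

cell NUM=vo, GRD=ri:
underlying: upib-a-du
1. e -> o, i -> u / B C0 _: fires at position(s) 3: upubadu
2. p -> b, t -> d / V _ V: fires at position(s) 2: ububadu
3. f -> v, k -> g, p -> b, s -> z / V _ V: no change
surface: ububadu

cell NUM=zo, GRD=pa:
underlying: upib-av-an
1. e -> o, i -> u / B C0 _: fires at position(s) 3: upubavan
2. p -> b, t -> d / V _ V: fires at position(s) 2: ububavan
3. f -> v, k -> g, p -> b, s -> z / V _ V: no change
surface: ububavan


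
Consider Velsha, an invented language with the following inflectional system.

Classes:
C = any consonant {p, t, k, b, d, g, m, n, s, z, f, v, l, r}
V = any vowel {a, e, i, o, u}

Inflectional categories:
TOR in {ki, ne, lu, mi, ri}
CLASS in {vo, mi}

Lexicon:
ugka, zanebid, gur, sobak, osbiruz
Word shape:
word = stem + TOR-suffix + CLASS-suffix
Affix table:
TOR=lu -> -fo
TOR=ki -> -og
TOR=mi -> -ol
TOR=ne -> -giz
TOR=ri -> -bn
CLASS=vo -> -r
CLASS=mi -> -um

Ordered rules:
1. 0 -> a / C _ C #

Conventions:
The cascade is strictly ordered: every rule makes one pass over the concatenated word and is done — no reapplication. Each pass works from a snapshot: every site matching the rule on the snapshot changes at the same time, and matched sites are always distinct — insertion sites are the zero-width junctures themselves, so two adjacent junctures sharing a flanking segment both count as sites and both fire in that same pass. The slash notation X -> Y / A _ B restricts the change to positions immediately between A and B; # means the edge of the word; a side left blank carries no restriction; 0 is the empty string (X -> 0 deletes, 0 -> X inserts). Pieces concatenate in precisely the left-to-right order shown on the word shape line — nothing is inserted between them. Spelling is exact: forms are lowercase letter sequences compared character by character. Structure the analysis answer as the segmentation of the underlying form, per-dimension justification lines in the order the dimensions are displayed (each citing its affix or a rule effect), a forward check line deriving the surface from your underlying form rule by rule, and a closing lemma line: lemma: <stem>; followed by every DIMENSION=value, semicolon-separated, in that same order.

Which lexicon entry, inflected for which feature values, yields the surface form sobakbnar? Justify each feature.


underlying: sobak-bn-r
TOR=ri - signalled by the affix -bn
CLASS=vo - signalled by the affix -r
check: sobakbnr -> sobakbnar
lemma: sobak; TOR=ri; CLASS=vo
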